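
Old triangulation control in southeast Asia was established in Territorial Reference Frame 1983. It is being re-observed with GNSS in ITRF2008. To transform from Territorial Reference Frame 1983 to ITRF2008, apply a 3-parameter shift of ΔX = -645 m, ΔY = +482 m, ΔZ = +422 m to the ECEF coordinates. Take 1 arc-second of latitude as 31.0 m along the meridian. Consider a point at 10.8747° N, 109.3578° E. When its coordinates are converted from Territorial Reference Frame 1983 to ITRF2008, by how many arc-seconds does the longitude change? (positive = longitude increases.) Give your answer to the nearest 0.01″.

sin φ = 0.188662, cos φ = 0.982042, sin λ = 0.943467, cos λ = -0.331466.
East component: ΔE = −sin λ·ΔX + cos λ·ΔY = −(0.943467)(-645) + (-0.331466)(482) = 448.77 m.
1° of latitude spans 3600 × 31.00 = 111600 m; at latitude φ, 1° of longitude spans that × cos φ = 109595.9 m, so Δλ = 448.77 / 109595.9 × 3600 = 14.741″.

Δλ = 14.74″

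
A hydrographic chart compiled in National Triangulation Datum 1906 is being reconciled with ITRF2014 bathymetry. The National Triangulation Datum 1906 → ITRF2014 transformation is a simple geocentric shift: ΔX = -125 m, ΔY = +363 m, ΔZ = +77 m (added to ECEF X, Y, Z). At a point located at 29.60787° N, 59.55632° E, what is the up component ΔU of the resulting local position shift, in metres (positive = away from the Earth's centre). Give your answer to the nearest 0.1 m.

The local up (radial) axis is (cos φ cos λ, cos φ sin λ, sin φ), giving ΔU = -55.066 + 272.089 + 38.043 = 255.07 m.

ΔU = 255.1 m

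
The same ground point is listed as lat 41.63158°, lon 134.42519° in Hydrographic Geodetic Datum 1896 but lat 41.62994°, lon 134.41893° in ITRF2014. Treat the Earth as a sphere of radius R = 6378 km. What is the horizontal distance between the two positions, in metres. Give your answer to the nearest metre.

Δφ = 41.62994° − 41.63158° = -0.00164°; Δλ = 134.41893° − 134.42519° = -0.00626°.
1° along a meridian = πR/180 = 111317 m.
ΔN = Δφ × 111317 = -182.6 m; ΔE = Δλ × 111317 × cos(41.63158°) = -0.00626 × 111317 × 0.747432 = -520.8 m.
Distance = √(ΔE² + ΔN²) = √((-520.8)² + (-182.6)²) = 551.9 m.

552 m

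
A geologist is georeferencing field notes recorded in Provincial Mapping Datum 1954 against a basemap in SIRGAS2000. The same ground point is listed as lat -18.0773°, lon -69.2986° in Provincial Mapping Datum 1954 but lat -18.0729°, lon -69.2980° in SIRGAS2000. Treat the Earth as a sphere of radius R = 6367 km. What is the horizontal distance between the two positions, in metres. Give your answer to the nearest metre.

493 m

Δφ = -18.0729° − -18.0773° = +0.0044°; Δλ = -69.2980° − -69.2986° = +0.0006°.
1° along a meridian = πR/180 = 111125 m.
ΔN = Δφ × 111125 = 489.0 m; ΔE = Δλ × 111125 × cos(-18.0773°) = +0.0006 × 111125 × 0.950639 = 63.4 m.
Distance = √(ΔE² + ΔN²) = √(63.4² + 489.0²) = 493.0 m.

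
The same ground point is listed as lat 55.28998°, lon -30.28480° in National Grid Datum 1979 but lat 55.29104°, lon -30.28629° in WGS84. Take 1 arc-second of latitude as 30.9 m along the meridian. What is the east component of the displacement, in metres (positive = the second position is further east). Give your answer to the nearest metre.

ΔE = -94 m

Δφ = 55.29104° − 55.28998° = +0.00106°; Δλ = -30.28629° − -30.28480° = -0.00149°.
1° of latitude = 3600 × 30.90 = 111240 m.
ΔN = Δφ × 111240 = 117.9 m; ΔE = Δλ × 111240 × cos(55.28998°) = -0.00149 × 111240 × 0.569423 = -94.4 m.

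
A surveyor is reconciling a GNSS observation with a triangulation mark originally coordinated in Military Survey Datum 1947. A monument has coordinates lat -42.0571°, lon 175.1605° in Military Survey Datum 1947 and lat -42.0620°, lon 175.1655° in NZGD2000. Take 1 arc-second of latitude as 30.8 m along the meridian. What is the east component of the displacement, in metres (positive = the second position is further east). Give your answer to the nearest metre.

Δφ = -42.0620° − -42.0571° = -0.0049°; Δλ = 175.1655° − 175.1605° = +0.0050°.
1° of latitude = 3600 × 30.80 = 110880 m.
ΔN = Δφ × 110880 = -543.3 m; ΔE = Δλ × 110880 × cos(-42.0571°) = +0.0050 × 110880 × 0.742478 = 411.6 m.

ΔE = 412 m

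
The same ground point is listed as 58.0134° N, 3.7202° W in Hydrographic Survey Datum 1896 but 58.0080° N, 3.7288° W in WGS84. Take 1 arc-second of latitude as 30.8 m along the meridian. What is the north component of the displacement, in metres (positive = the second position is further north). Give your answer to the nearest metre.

Δφ = 58.0080° − 58.0134° = -0.0054°; Δλ = -3.7288° − -3.7202° = -0.0086°.
1° of latitude = 3600 × 30.80 = 110880 m.
ΔN = Δφ × 110880 = -598.8 m; ΔE = Δλ × 110880 × cos(58.0134°) = -0.0086 × 110880 × 0.529721 = -505.1 m.

ΔN = -599 m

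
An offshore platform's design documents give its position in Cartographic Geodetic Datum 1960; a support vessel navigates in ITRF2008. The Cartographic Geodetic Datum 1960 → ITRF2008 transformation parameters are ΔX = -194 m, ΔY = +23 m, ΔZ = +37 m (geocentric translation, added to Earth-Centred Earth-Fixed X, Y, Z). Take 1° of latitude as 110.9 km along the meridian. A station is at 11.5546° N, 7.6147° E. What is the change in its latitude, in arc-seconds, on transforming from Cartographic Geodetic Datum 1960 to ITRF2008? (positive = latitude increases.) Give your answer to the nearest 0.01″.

sin φ = 0.200302, cos φ = 0.979734, sin λ = 0.132511, cos λ = 0.991182.
North component: ΔN = −sin φ cos λ·ΔX − sin φ sin λ·ΔY + cos φ·ΔZ = −(0.200302)(0.991182)(-194) − (0.200302)(0.132511)(23) + (0.979734)(37) = 74.16 m.
1° of latitude spans 110900 m, so Δφ = 74.16 / 110900 × 3600 = 2.407″.

Δφ = 2.41″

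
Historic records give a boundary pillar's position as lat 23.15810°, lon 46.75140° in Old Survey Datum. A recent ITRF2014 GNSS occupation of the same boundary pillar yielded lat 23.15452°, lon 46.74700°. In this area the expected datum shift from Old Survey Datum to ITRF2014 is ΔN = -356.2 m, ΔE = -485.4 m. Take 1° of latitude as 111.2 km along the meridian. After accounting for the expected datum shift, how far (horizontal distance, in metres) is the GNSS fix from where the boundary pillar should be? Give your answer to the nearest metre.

55 m

Observed coordinate differences: Δφ = -0.00358°, Δλ = -0.00440°.
Converting to metres (1° lat = 111200 m, cos φ = 0.919423): observed ΔN = -398.1 m, observed ΔE = -449.9 m.
Subtracting the expected shift leaves a residual of -398.1 − (-356.2) = -41.9 m north and -449.9 − (-485.4) = 35.5 m east.
Residual distance = √((-41.9)² + 35.5²) = 54.9 m.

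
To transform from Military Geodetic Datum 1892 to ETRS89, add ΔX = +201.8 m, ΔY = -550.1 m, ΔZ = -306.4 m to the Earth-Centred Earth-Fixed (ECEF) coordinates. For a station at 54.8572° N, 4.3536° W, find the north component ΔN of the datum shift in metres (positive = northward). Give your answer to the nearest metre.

The local north axis is (−sin φ cos λ, −sin φ sin λ, cos φ), giving ΔN = -164.540 − 34.147 − 176.369 = -375.06 m.

ΔN = -375 m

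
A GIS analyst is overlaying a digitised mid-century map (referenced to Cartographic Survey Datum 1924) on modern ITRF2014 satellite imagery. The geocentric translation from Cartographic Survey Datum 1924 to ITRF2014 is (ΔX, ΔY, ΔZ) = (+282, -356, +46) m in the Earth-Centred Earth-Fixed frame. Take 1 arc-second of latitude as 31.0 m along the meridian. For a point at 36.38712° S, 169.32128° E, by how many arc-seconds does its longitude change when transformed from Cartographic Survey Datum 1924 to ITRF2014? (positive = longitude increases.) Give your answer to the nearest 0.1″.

Δλ = 11.9″

sin φ = -0.593238, cos φ = 0.805027, sin λ = 0.185302, cos λ = -0.982682.
East component: ΔE = −sin λ·ΔX + cos λ·ΔY = −(0.185302)(282) + (-0.982682)(-356) = 297.58 m.
1° of latitude spans 3600 × 31.00 = 111600 m; at latitude φ, 1° of longitude spans that × cos φ = 89841.0 m, so Δλ = 297.58 / 89841.0 × 3600 = 11.924″.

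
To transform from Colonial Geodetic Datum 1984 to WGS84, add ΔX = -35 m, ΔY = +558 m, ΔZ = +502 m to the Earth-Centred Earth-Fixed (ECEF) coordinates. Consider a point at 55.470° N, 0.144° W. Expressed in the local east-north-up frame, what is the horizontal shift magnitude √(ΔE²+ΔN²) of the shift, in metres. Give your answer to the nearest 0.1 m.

640.5 m

The local east axis at (φ, λ) is (−sin λ, cos λ, 0), so ΔE = −sin(-0.144°)·(-35) + cos(-0.144°)·558 = 557.91 m.
The local north axis is (−sin φ cos λ, −sin φ sin λ, cos φ), giving ΔN = 28.834 + 1.155 + 284.553 = 314.54 m.
Horizontal magnitude = √(ΔE² + ΔN²) = √(557.91² + 314.54²) = 640.47 m.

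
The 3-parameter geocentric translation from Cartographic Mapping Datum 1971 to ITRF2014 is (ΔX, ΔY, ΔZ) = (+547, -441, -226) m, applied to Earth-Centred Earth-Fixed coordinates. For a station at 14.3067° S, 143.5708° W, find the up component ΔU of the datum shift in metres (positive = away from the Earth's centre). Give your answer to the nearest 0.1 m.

At φ = -14.3067°, λ = -143.5708°: sin φ = -0.247112, cos φ = 0.968987, sin λ = -0.593829, cos λ = -0.804591.
ΔU = cos φ cos λ·ΔX + cos φ sin λ·ΔY + sin φ·ΔZ = (0.968987)(-0.804591)(547) + (0.968987)(-0.593829)(-441) + (-0.247112)(-226) = -116.86 m.

ΔU = -116.9 m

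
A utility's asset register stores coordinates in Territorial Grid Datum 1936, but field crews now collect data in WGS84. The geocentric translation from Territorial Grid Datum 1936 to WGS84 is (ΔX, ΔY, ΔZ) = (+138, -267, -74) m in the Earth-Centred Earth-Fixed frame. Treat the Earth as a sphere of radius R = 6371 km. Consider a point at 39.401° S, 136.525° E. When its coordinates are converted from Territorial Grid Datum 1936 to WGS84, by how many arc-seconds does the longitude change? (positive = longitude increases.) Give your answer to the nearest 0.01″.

sin φ = -0.634744, cos φ = 0.772722, sin λ = 0.688038, cos λ = -0.725675.
East component: ΔE = −sin λ·ΔX + cos λ·ΔY = −(0.688038)(138) + (-0.725675)(-267) = 98.81 m.
1° of latitude spans πR/180 = 111195 m; at latitude φ, 1° of longitude spans that × cos φ = 85922.8 m, so Δλ = 98.81 / 85922.8 × 3600 = 4.140″.

Δλ = 4.14″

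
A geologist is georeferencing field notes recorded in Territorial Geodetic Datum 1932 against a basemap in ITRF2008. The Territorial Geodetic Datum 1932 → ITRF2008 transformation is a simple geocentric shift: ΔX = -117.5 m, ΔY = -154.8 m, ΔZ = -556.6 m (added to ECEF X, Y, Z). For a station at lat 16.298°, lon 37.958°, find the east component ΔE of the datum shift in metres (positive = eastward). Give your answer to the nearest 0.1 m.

ΔE = -49.8 m

At φ = 16.298°, λ = 37.958°: sin φ = 0.280633, cos φ = 0.959815, sin λ = 0.615084, cos λ = 0.788462.
ΔE = −sin λ·ΔX + cos λ·ΔY = −(0.615084)·(-117.5) + (0.788462)·(-154.8) = -49.78 m.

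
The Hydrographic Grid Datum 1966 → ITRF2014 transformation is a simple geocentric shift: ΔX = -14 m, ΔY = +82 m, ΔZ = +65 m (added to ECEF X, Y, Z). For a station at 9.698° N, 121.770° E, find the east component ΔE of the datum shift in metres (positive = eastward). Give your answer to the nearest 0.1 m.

At φ = 9.698°, λ = 121.770°: sin φ = 0.168455, cos φ = 0.985709, sin λ = 0.850168, cos λ = -0.526511.
ΔE = −sin λ·ΔX + cos λ·ΔY = −(0.850168)·(-14) + (-0.526511)·(82) = -31.27 m.

ΔE = -31.3 m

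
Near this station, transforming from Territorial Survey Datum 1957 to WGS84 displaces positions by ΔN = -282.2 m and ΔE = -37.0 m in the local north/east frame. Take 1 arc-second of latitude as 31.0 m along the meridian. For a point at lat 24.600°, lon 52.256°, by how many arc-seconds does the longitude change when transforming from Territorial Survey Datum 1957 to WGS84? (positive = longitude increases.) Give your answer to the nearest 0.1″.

Δλ = -1.3″

At latitude 24.600°, cos φ = 0.909236.
1″ of longitude at this latitude = 31.00 × cos φ = 28.1863 m, so Δλ = -37.0 / 28.1863 = -1.313″.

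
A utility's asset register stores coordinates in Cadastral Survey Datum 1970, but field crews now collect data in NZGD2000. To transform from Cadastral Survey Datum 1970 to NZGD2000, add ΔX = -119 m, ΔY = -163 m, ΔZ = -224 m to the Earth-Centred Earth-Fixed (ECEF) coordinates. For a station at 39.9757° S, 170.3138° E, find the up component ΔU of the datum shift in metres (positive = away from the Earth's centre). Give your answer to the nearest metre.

ΔU = 213 m

The local up (radial) axis is (cos φ cos λ, cos φ sin λ, sin φ), giving ΔU = 89.892 − 21.016 + 143.912 = 212.79 m.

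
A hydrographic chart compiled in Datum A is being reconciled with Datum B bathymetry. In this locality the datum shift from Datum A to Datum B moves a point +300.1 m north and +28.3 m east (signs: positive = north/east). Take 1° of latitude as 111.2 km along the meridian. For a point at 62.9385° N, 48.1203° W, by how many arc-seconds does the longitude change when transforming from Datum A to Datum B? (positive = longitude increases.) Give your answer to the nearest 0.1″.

Δλ = 2.0″

At latitude 62.9385°, cos φ = 0.454947.
1° of longitude at this latitude = 111.2 × cos φ = 50.59 km, so Δλ = 28.3 / 50590.1 = 0.0005594° = 2.014″.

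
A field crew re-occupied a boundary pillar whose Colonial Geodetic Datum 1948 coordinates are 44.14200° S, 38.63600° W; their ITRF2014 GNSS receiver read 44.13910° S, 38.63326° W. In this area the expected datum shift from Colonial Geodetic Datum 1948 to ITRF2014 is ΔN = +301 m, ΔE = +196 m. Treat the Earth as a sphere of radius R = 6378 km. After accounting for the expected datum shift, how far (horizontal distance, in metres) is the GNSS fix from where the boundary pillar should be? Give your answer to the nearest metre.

32 m

Observed coordinate differences: Δφ = +0.00290°, Δλ = +0.00274°.
Converting to metres (1° lat = 111317 m, cos φ = 0.717616): observed ΔN = 322.8 m, observed ΔE = 218.9 m.
Subtracting the expected shift leaves a residual of 322.8 − (301) = 21.8 m north and 218.9 − (196) = 22.9 m east.
Residual distance = √(21.8² + 22.9²) = 31.6 m.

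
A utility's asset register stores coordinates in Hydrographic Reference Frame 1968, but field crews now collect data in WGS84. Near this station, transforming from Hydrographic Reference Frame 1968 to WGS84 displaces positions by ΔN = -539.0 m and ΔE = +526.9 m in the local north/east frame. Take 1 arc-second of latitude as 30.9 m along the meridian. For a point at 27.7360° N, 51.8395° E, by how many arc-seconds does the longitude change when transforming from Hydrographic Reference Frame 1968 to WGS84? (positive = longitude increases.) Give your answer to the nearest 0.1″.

At latitude 27.7360°, cos φ = 0.885101.
1″ of longitude at this latitude = 30.90 × cos φ = 27.3496 m, so Δλ = 526.9 / 27.3496 = 19.265″.

Δλ = 19.3″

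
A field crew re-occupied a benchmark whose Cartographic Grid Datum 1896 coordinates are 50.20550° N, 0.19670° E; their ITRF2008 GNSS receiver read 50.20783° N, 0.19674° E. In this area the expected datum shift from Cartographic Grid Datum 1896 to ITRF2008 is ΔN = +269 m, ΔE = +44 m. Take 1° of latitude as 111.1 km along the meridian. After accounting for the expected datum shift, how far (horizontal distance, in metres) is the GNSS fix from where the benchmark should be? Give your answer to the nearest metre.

42 m

Observed coordinate differences: Δφ = +0.00233°, Δλ = +0.00004°.
Converting to metres (1° lat = 111100 m, cos φ = 0.640036): observed ΔN = 258.9 m, observed ΔE = 2.8 m.
Subtracting the expected shift leaves a residual of 258.9 − (269) = -10.1 m north and 2.8 − (44) = -41.2 m east.
Residual distance = √((-10.1)² + (-41.2)²) = 42.4 m.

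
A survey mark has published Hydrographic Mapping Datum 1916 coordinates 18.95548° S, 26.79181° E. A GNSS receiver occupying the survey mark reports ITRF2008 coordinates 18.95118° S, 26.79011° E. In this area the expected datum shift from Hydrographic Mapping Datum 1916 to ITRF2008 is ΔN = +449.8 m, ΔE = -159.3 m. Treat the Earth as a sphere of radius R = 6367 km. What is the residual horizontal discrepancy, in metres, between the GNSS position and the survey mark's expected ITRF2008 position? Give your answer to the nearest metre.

Observed coordinate differences: Δφ = +0.00430°, Δλ = -0.00170°.
Converting to metres (1° lat = 111125 m, cos φ = 0.945771): observed ΔN = 477.8 m, observed ΔE = -178.7 m.
Subtracting the expected shift leaves a residual of 477.8 − (449.8) = 28.0 m north and -178.7 − (-159.3) = -19.4 m east.
Residual distance = √(28.0² + (-19.4)²) = 34.1 m.

34 m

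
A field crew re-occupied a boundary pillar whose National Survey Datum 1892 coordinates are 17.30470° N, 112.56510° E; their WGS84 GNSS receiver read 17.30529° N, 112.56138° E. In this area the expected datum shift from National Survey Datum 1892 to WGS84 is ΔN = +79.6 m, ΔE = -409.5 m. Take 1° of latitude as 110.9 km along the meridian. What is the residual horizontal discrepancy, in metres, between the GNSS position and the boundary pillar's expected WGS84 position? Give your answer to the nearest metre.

Observed coordinate differences: Δφ = +0.00059°, Δλ = -0.00372°.
Converting to metres (1° lat = 110900 m, cos φ = 0.954736): observed ΔN = 65.4 m, observed ΔE = -393.9 m.
Subtracting the expected shift leaves a residual of 65.4 − (79.6) = -14.2 m north and -393.9 − (-409.5) = 15.6 m east.
Residual distance = √((-14.2)² + 15.6²) = 21.1 m.

21 m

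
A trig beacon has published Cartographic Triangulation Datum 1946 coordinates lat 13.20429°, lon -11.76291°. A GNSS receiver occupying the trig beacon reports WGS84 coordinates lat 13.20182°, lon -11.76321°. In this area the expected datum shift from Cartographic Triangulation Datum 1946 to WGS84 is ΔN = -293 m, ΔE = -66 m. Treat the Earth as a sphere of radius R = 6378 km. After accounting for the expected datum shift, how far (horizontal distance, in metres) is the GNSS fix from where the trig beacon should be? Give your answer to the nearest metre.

Observed coordinate differences: Δφ = -0.00247°, Δλ = -0.00030°.
Converting to metres (1° lat = 111317 m, cos φ = 0.973562): observed ΔN = -275.0 m, observed ΔE = -32.5 m.
Subtracting the expected shift leaves a residual of -275.0 − (-293) = 18.0 m north and -32.5 − (-66) = 33.5 m east.
Residual distance = √(18.0² + 33.5²) = 38.0 m.

38 m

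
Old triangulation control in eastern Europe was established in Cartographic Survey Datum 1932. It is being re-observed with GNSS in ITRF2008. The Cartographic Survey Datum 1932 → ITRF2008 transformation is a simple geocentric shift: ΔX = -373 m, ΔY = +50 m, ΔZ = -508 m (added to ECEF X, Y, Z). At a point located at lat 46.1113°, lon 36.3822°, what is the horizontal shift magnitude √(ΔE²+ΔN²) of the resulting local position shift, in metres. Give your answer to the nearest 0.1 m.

At φ = 46.1113°, λ = 36.3822°: sin φ = 0.720688, cos φ = 0.693260, sin λ = 0.593169, cos λ = 0.805078.
ΔE = −sin λ·ΔX + cos λ·ΔY = −(0.593169)·(-373) + (0.805078)·(50) = 261.51 m.
ΔN = −sin φ cos λ·ΔX − sin φ sin λ·ΔY + cos φ·ΔZ = −(0.720688)(0.805078)(-373) − (0.720688)(0.593169)(50) + (0.693260)(-508) = -157.13 m.
Horizontal magnitude = √(ΔE² + ΔN²) = √(261.51² + (-157.13)²) = 305.08 m.

305.1 m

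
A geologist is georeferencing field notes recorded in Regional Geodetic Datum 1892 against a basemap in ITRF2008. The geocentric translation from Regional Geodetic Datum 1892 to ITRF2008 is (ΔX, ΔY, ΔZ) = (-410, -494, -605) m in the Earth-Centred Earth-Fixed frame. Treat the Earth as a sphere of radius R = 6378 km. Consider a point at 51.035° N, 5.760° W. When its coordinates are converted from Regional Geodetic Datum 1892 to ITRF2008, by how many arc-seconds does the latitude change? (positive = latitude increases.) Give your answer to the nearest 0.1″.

Δφ = -3.3″

sin φ = 0.777530, cos φ = 0.628846, sin λ = -0.100362, cos λ = 0.994951.
North component: ΔN = −sin φ cos λ·ΔX − sin φ sin λ·ΔY + cos φ·ΔZ = −(0.777530)(0.994951)(-410) − (0.777530)(-0.100362)(-494) + (0.628846)(-605) = -101.82 m.
1° of latitude spans πR/180 = 111317 m, so Δφ = -101.82 / 111317 × 3600 = -3.293″.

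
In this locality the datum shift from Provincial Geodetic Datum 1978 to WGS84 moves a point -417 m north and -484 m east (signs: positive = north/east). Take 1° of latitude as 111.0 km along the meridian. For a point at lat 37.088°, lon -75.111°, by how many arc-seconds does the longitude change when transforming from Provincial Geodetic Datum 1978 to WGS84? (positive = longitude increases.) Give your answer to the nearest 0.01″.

At latitude 37.088°, cos φ = 0.797710.
1° of longitude at this latitude = 111.0 × cos φ = 88.55 km, so Δλ = -484.0 / 88545.8 = -0.0054661° = -19.678″.

Δλ = -19.68″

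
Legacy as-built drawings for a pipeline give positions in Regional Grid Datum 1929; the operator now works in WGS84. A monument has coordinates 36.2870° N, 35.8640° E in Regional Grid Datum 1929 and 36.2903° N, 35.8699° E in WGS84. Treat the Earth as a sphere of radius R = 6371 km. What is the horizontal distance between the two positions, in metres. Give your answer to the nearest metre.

644 m

Δφ = 36.2903° − 36.2870° = +0.0033°; Δλ = 35.8699° − 35.8640° = +0.0059°.
1° along a meridian = πR/180 = 111195 m.
ΔN = Δφ × 111195 = 366.9 m; ΔE = Δλ × 111195 × cos(36.2870°) = +0.0059 × 111195 × 0.806063 = 528.8 m.
Distance = √(ΔE² + ΔN²) = √(528.8² + 366.9²) = 643.7 m.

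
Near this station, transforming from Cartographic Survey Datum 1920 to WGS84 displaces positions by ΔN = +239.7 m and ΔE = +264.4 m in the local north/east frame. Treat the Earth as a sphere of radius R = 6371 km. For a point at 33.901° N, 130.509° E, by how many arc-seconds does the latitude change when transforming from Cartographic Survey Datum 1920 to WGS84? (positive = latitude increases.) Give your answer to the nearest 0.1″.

On a sphere of radius R, 1 rad of latitude = R, so Δφ = ΔN / R = 239.7 / 6371000 = 3.7624e-05 rad = 7.760″.

Δφ = 7.8″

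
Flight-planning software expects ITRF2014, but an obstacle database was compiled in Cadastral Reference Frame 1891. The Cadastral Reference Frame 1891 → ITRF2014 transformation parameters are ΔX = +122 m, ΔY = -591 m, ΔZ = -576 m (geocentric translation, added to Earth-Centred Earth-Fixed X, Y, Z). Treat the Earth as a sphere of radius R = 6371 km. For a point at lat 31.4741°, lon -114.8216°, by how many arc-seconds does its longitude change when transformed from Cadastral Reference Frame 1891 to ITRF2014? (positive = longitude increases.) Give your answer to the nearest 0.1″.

sin φ = 0.522113, cos φ = 0.852876, sin λ = -0.907619, cos λ = -0.419794.
East component: ΔE = −sin λ·ΔX + cos λ·ΔY = −(-0.907619)(122) + (-0.419794)(-591) = 358.83 m.
1° of latitude spans πR/180 = 111195 m; at latitude φ, 1° of longitude spans that × cos φ = 94835.5 m, so Δλ = 358.83 / 94835.5 × 3600 = 13.621″.

Δλ = 13.6″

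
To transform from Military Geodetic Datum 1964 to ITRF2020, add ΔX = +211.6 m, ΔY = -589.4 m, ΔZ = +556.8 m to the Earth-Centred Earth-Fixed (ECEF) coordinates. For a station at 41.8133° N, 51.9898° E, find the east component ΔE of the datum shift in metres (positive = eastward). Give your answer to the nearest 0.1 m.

At φ = 41.8133°, λ = 51.9898°: sin φ = 0.666705, cos φ = 0.745321, sin λ = 0.787901, cos λ = 0.615802.
ΔE = −sin λ·ΔX + cos λ·ΔY = −(0.787901)·(211.6) + (0.615802)·(-589.4) = -529.67 m.

ΔE = -529.7 m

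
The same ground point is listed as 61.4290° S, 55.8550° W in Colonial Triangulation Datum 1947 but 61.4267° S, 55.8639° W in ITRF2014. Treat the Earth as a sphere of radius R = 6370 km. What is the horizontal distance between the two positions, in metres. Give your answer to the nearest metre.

538 m

Δφ = -61.4267° − -61.4290° = +0.0023°; Δλ = -55.8639° − -55.8550° = -0.0089°.
1° along a meridian = πR/180 = 111177 m.
ΔN = Δφ × 111177 = 255.7 m; ΔE = Δλ × 111177 × cos(-61.4290°) = -0.0089 × 111177 × 0.478247 = -473.2 m.
Distance = √(ΔE² + ΔN²) = √((-473.2)² + 255.7²) = 537.9 m.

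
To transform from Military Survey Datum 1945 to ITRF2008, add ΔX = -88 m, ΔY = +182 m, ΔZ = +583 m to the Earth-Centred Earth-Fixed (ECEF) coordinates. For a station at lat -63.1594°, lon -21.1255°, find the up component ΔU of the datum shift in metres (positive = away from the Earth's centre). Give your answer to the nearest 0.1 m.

ΔU = -586.9 m

At φ = -63.1594°, λ = -21.1255°: sin φ = -0.892266, cos φ = 0.451510, sin λ = -0.360412, cos λ = 0.932793.
ΔU = cos φ cos λ·ΔX + cos φ sin λ·ΔY + sin φ·ΔZ = (0.451510)(0.932793)(-88) + (0.451510)(-0.360412)(182) + (-0.892266)(583) = -586.87 m.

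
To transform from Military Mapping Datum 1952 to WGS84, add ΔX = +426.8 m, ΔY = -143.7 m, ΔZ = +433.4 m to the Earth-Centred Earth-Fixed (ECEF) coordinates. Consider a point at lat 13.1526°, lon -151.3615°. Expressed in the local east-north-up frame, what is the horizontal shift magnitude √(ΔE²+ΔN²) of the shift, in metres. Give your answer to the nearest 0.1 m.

592.5 m

At φ = 13.1526°, λ = -151.3615°: sin φ = 0.227545, cos φ = 0.973767, sin λ = -0.479282, cos λ = -0.877661.
ΔE = −sin λ·ΔX + cos λ·ΔY = −(-0.479282)·(426.8) + (-0.877661)·(-143.7) = 330.68 m.
ΔN = −sin φ cos λ·ΔX − sin φ sin λ·ΔY + cos φ·ΔZ = −(0.227545)(-0.877661)(426.8) − (0.227545)(-0.479282)(-143.7) + (0.973767)(433.4) = 491.59 m.
Horizontal magnitude = √(ΔE² + ΔN²) = √(330.68² + 491.59²) = 592.46 m.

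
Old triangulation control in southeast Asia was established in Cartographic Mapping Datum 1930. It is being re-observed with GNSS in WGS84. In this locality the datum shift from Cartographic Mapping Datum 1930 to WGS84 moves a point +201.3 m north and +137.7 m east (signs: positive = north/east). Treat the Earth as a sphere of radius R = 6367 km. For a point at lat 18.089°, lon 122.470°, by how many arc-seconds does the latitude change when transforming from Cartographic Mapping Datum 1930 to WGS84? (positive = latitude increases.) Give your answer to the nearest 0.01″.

Δφ = 6.52″

On a sphere of radius R, 1 rad of latitude = R, so Δφ = ΔN / R = 201.3 / 6367000 = 3.1616e-05 rad = 6.521″.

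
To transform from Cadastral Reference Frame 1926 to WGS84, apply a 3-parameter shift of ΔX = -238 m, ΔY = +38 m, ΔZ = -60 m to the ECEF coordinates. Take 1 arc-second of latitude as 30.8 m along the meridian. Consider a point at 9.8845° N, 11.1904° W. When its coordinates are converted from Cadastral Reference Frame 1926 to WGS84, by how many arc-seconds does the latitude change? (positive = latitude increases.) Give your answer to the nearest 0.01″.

Δφ = -0.58″

sin φ = 0.171663, cos φ = 0.985156, sin λ = -0.194070, cos λ = 0.980988.
North component: ΔN = −sin φ cos λ·ΔX − sin φ sin λ·ΔY + cos φ·ΔZ = −(0.171663)(0.980988)(-238) − (0.171663)(-0.194070)(38) + (0.985156)(-60) = -17.76 m.
1° of latitude spans 3600 × 30.80 = 110880 m, so Δφ = -17.76 / 110880 × 3600 = -0.577″.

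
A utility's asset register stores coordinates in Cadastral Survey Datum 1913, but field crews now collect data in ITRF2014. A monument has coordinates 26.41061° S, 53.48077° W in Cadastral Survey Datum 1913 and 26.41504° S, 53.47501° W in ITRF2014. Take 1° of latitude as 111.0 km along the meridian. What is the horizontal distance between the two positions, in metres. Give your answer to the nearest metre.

Δφ = -26.41504° − -26.41061° = -0.00443°; Δλ = -53.47501° − -53.48077° = +0.00576°.
ΔN = Δφ × 111000 = -491.7 m; ΔE = Δλ × 111000 × cos(-26.41061°) = +0.00576 × 111000 × 0.895629 = 572.6 m.
Distance = √(ΔE² + ΔN²) = √(572.6² + (-491.7)²) = 754.8 m.

755 m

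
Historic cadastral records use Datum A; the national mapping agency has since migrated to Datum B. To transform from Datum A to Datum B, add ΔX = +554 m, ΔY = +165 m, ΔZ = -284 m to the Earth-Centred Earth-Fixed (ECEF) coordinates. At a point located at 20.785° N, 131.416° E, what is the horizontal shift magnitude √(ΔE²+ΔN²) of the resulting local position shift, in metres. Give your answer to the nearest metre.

The local east axis at (φ, λ) is (−sin λ, cos λ, 0), so ΔE = −sin(131.416°)·554 + cos(131.416°)·165 = -524.61 m.
The local north axis is (−sin φ cos λ, −sin φ sin λ, cos φ), giving ΔN = 130.051 − 43.910 − 265.517 = -179.38 m.
Horizontal magnitude = √(ΔE² + ΔN²) = √((-524.61)² + (-179.38)²) = 554.43 m.

554 m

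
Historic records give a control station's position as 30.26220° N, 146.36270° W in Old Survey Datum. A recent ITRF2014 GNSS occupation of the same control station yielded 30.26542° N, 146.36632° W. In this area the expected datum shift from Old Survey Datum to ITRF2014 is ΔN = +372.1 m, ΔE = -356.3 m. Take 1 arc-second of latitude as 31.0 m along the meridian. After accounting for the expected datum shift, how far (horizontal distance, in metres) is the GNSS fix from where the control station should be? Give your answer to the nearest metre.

15 m

Observed coordinate differences: Δφ = +0.00322°, Δλ = -0.00362°.
Converting to metres (1° lat = 111600 m, cos φ = 0.863728): observed ΔN = 359.4 m, observed ΔE = -348.9 m.
Subtracting the expected shift leaves a residual of 359.4 − (372.1) = -12.7 m north and -348.9 − (-356.3) = 7.4 m east.
Residual distance = √((-12.7)² + 7.4²) = 14.7 m.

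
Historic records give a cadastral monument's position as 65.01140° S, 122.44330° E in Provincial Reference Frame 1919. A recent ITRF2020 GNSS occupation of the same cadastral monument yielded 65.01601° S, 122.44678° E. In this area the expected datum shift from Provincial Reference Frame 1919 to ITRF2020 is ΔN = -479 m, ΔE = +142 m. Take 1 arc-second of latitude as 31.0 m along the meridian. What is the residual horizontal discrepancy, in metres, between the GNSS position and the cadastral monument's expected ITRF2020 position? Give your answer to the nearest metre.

Observed coordinate differences: Δφ = -0.00461°, Δλ = +0.00348°.
Converting to metres (1° lat = 111600 m, cos φ = 0.422438): observed ΔN = -514.5 m, observed ΔE = 164.1 m.
Subtracting the expected shift leaves a residual of -514.5 − (-479) = -35.5 m north and 164.1 − (142) = 22.1 m east.
Residual distance = √((-35.5)² + 22.1²) = 41.8 m.

42 m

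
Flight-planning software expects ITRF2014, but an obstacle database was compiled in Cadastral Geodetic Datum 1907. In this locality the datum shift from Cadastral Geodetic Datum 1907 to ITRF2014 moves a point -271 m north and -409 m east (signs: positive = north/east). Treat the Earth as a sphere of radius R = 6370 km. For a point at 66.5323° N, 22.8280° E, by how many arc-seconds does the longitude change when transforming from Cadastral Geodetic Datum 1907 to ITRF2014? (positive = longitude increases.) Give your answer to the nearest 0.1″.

At latitude 66.5323°, cos φ = 0.398232.
One radian of longitude at latitude φ spans R cos φ, so Δλ = ΔE / (R cos φ) = -409.0 / (6370000 × 0.398232) = -1.6123e-04 rad = -33.256″.

Δλ = -33.3″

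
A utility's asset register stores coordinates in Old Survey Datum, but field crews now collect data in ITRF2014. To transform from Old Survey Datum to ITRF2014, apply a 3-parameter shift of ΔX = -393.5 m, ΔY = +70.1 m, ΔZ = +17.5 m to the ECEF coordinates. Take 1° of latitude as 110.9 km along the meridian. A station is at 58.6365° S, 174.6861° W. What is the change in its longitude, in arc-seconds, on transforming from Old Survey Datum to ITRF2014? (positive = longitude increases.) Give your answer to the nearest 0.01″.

sin φ = -0.853883, cos φ = 0.520466, sin λ = -0.092612, cos λ = -0.995702.
East component: ΔE = −sin λ·ΔX + cos λ·ΔY = −(-0.092612)(-393.5) + (-0.995702)(70.1) = -106.24 m.
1° of latitude spans 110900 m; at latitude φ, 1° of longitude spans that × cos φ = 57719.7 m, so Δλ = -106.24 / 57719.7 × 3600 = -6.626″.

Δλ = -6.63″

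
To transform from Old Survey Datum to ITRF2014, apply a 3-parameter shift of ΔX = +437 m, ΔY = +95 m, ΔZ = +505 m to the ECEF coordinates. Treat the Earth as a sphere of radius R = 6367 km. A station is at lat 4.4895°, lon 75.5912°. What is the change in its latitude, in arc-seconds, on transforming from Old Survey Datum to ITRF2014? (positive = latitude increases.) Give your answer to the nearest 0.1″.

sin φ = 0.078276, cos φ = 0.996932, sin λ = 0.968545, cos λ = 0.248839.
North component: ΔN = −sin φ cos λ·ΔX − sin φ sin λ·ΔY + cos φ·ΔZ = −(0.078276)(0.248839)(437) − (0.078276)(0.968545)(95) + (0.996932)(505) = 487.74 m.
1° of latitude spans πR/180 = 111125 m, so Δφ = 487.74 / 111125 × 3600 = 15.801″.

Δφ = 15.8″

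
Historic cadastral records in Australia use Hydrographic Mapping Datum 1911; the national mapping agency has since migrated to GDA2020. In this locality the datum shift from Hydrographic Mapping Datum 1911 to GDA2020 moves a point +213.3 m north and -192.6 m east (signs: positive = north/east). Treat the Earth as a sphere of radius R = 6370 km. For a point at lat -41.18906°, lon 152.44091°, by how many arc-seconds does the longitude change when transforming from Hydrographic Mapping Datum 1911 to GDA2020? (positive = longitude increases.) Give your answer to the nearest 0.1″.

Δλ = -8.3″

At latitude -41.18906°, cos φ = 0.752541.
One radian of longitude at latitude φ spans R cos φ, so Δλ = ΔE / (R cos φ) = -192.6 / (6370000 × 0.752541) = -4.0178e-05 rad = -8.287″.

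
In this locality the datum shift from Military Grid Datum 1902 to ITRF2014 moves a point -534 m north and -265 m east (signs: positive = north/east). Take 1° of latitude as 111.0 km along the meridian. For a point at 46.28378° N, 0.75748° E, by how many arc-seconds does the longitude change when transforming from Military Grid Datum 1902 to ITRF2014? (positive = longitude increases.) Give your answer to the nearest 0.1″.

Δλ = -12.4″

At latitude 46.28378°, cos φ = 0.691087.
1° of longitude at this latitude = 111.0 × cos φ = 76.71 km, so Δλ = -265.0 / 76710.7 = -0.0034545° = -12.436″.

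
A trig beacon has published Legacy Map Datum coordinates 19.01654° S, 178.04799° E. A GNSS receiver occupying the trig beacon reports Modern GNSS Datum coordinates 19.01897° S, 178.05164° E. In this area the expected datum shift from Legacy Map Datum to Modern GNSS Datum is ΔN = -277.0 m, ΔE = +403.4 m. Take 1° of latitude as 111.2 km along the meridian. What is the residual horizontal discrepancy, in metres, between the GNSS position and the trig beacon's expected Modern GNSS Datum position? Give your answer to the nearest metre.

21 m

Observed coordinate differences: Δφ = -0.00243°, Δλ = +0.00365°.
Converting to metres (1° lat = 111200 m, cos φ = 0.945425): observed ΔN = -270.2 m, observed ΔE = 383.7 m.
Subtracting the expected shift leaves a residual of -270.2 − (-277.0) = 6.8 m north and 383.7 − (403.4) = -19.7 m east.
Residual distance = √(6.8² + (-19.7)²) = 20.8 m.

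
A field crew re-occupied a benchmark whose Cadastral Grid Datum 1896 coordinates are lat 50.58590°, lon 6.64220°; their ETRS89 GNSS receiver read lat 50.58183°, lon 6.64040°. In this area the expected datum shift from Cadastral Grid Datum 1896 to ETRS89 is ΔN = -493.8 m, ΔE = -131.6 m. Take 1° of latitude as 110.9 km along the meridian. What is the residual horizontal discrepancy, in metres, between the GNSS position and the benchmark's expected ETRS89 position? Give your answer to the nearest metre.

Observed coordinate differences: Δφ = -0.00407°, Δλ = -0.00180°.
Converting to metres (1° lat = 110900 m, cos φ = 0.634921): observed ΔN = -451.4 m, observed ΔE = -126.7 m.
Subtracting the expected shift leaves a residual of -451.4 − (-493.8) = 42.4 m north and -126.7 − (-131.6) = 4.9 m east.
Residual distance = √(42.4² + 4.9²) = 42.7 m.

43 m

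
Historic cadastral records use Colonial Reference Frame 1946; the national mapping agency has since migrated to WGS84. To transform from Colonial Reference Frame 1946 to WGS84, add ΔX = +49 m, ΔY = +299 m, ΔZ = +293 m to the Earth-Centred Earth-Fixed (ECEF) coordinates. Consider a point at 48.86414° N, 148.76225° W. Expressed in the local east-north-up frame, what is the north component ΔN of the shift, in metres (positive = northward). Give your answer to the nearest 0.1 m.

ΔN = 341.1 m

At φ = 48.86414°, λ = -148.76225°: sin φ = 0.753152, cos φ = 0.657847, sin λ = -0.518590, cos λ = -0.855023.
ΔN = −sin φ cos λ·ΔX − sin φ sin λ·ΔY + cos φ·ΔZ = −(0.753152)(-0.855023)(49) − (0.753152)(-0.518590)(299) + (0.657847)(293) = 341.09 m.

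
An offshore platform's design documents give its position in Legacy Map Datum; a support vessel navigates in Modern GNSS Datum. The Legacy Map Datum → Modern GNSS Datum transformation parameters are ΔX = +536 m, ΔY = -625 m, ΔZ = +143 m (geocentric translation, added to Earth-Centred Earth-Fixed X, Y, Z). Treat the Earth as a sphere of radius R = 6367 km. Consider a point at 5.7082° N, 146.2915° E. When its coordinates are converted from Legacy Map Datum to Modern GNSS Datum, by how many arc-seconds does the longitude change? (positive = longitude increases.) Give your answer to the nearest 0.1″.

Δλ = 7.2″

sin φ = 0.099462, cos φ = 0.995041, sin λ = 0.554968, cos λ = -0.831872.
East component: ΔE = −sin λ·ΔX + cos λ·ΔY = −(0.554968)(536) + (-0.831872)(-625) = 222.46 m.
1° of latitude spans πR/180 = 111125 m; at latitude φ, 1° of longitude spans that × cos φ = 110574.1 m, so Δλ = 222.46 / 110574.1 × 3600 = 7.243″.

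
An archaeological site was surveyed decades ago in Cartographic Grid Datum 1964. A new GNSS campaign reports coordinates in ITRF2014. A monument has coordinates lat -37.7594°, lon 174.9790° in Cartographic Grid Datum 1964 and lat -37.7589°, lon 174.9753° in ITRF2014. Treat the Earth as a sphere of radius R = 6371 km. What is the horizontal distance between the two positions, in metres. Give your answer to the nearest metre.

Δφ = -37.7589° − -37.7594° = +0.0005°; Δλ = 174.9753° − 174.9790° = -0.0037°.
1° along a meridian = πR/180 = 111195 m.
ΔN = Δφ × 111195 = 55.6 m; ΔE = Δλ × 111195 × cos(-37.7594°) = -0.0037 × 111195 × 0.790589 = -325.3 m.
Distance = √(ΔE² + ΔN²) = √((-325.3)² + 55.6²) = 330.0 m.

330 m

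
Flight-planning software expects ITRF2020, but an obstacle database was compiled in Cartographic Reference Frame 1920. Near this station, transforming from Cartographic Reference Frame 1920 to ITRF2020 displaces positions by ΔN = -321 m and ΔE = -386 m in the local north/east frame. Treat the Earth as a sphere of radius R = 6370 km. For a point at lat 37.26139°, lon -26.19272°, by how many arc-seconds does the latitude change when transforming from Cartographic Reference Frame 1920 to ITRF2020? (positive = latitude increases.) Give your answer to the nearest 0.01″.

On a sphere of radius R, 1 rad of latitude = R, so Δφ = ΔN / R = -321.0 / 6370000 = -5.0392e-05 rad = -10.394″.

Δφ = -10.39″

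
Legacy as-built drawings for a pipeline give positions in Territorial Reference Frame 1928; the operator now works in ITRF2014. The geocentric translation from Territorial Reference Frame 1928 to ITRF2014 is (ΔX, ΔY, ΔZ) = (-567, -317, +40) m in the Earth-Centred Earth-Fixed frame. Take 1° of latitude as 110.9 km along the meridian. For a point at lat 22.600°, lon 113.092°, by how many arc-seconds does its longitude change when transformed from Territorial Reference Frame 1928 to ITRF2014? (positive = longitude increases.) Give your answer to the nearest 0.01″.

sin φ = 0.384295, cos φ = 0.923210, sin λ = 0.919876, cos λ = -0.392209.
East component: ΔE = −sin λ·ΔX + cos λ·ΔY = −(0.919876)(-567) + (-0.392209)(-317) = 645.90 m.
1° of latitude spans 110900 m; at latitude φ, 1° of longitude spans that × cos φ = 102384.0 m, so Δλ = 645.90 / 102384.0 × 3600 = 22.711″.

Δλ = 22.71″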